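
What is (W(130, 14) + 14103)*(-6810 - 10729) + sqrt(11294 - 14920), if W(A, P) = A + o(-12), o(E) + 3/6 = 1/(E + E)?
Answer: -5990954081/24 + 7*I*sqrt(74) ≈ -2.4962e+8 + 60.216*I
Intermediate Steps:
o(E) = -1/2 + 1/(2*E) (o(E) = -1/2 + 1/(E + E) = -1/2 + 1/(2*E))
W(A, P) = -13/24 + A (W(A, P) = A + (1/2)*(1 - 1*(-12))/(-12) = A + (1/2)*(-1/12)*(1 + 12) = A + (1/2)*(-1/12)*13 = A - 13/24 = -13/24 + A)
(W(130, 14) + 14103)*(-6810 - 10729) + sqrt(11294 - 14920) = ((-13/24 + 130) + 14103)*(-6810 - 10729) + sqrt(11294 - 14920) = (3107/24 + 14103)*(-17539) + sqrt(-3626) = (341579/24)*(-17539) + 7*I*sqrt(74) = -5990954081/24 + 7*I*sqrt(74)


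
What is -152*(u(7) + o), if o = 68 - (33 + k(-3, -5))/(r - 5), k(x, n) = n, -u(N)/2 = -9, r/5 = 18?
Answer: -1106864/85 ≈ -13022.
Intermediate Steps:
r = 90 (r = 5*18 = 90)
u(N) = 18 (u(N) = -2*(-9) = 18)
o = 5752/85 (o = 68 - (33 - 5)/(90 - 5) = 68 - 28/85 = 5752/85 ≈ 67.671)
-152*(u(7) + o) = -152*(18 + 5752/85) = -152*7282/85 = -1106864/85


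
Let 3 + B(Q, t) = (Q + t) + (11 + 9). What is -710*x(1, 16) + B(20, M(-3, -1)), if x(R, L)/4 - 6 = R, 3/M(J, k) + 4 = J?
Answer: -138904/7 ≈ -19843.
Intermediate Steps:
M(J, k) = 3/(-4 + J)
x(R, L) = 24 + 4*R
B(Q, t) = 17 + Q + t (B(Q, t) = -3 + ((Q + t) + (11 + 9)) = -3 + ((Q + t) + 20) = -3 + (20 + Q + t) = 17 + Q + t)
-710*x(1, 16) + B(20, M(-3, -1)) = -710*(24 + 4*1) + (17 + 20 + 3/(-4 - 3)) = -710*(24 + 4) + (17 + 20 + 3/(-7)) = -710*28 + (17 + 20 + 3*(-⅐)) = -19880 + (17 + 20 - 3/7) = -19880 + 256/7 = -138904/7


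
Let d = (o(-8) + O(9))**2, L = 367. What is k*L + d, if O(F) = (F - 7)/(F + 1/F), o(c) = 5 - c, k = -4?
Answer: -2173944/1681 ≈ -1293.2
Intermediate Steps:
O(F) = (-7 + F)/(F + 1/F)
d = 293764/1681 (d = ((5 - 1*(-8)) + 9*(-7 + 9)/(1 + 9**2))**2 = ((5 + 8) + 9*2/(1 + 81))**2 = (13 + 9*2/82)**2 = (13 + 9*(1/82)*2)**2 = (13 + 9/41)**2 = (542/41)**2 = 293764/1681 ≈ 174.76)
k*L + d = -4*367 + 293764/1681 = -1468 + 293764/1681 = -2173944/1681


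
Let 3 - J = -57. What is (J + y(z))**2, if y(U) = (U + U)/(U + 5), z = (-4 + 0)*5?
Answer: 35344/9 ≈ 3927.1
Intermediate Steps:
z = -20 (z = -4*5 = -20)
J = 60 (J = 3 - 1*(-57) = 3 + 57 = 60)
y(U) = 2*U/(5 + U) (y(U) = (2*U)/(5 + U) = 2*U/(5 + U))
(J + y(z))**2 = (60 + 2*(-20)/(5 - 20))**2 = (60 + 2*(-20)/(-15))**2 = (60 + 2*(-20)*(-1/15))**2 = (60 + 8/3)**2 = (188/3)**2 = 35344/9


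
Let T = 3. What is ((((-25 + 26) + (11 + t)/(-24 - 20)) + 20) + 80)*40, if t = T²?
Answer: 44240/11 ≈ 4021.8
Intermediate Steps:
t = 9 (t = 3² = 9)
((((-25 + 26) + (11 + t)/(-24 - 20)) + 20) + 80)*40 = ((((-25 + 26) + (11 + 9)/(-24 - 20)) + 20) + 80)*40 = (((1 + 20/(-44)) + 20) + 80)*40 = (((1 + 20*(-1/44)) + 20) + 80)*40 = (((1 - 5/11) + 20) + 80)*40 = ((6/11 + 20) + 80)*40 = (226/11 + 80)*40 = (1106/11)*40 = 44240/11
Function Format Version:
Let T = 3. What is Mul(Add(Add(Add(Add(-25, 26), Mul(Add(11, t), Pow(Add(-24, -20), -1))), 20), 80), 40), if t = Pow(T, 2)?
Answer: Rational(44240, 11) ≈ 4021.8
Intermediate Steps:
t = 9 (t = Pow(3, 2) = 9)
Mul(Add(Add(Add(Add(-25, 26), Mul(Add(11, t), Pow(Add(-24, -20), -1))), 20), 80), 40) = Mul(Add(Add(Add(Add(-25, 26), Mul(Add(11, 9), Pow(Add(-24, -20), -1))), 20), 80), 40) = Mul(Add(Add(Add(1, Mul(20, Pow(-44, -1))), 20), 80), 40) = Mul(Add(Add(Add(1, Mul(20, Rational(-1, 44))), 20), 80), 40) = Mul(Add(Add(Add(1, Rational(-5, 11)), 20), 80), 40) = Mul(Add(Add(Rational(6, 11), 20), 80), 40) = Mul(Add(Rational(226, 11), 80), 40) = Mul(Rational(1106, 11), 40) = Rational(44240, 11)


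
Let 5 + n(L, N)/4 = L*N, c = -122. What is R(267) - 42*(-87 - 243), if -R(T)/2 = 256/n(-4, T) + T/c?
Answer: 907472879/65453 ≈ 13865.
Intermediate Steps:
n(L, N) = -20 + 4*L*N (n(L, N) = -20 + 4*(L*N) = -20 + 4*L*N)
R(T) = -512/(-20 - 16*T) + T/61 (R(T) = -2*(256/(-20 + 4*(-4)*T) + T/(-122)) = -2*(256/(-20 - 16*T) + T*(-1/122)) = -2*(256/(-20 - 16*T) - T/122) = -512/(-20 - 16*T) + T/61)
R(267) - 42*(-87 - 243) = (7808 + 267*(5 + 4*267))/(61*(5 + 4*267)) - 42*(-87 - 243) = (7808 + 267*(5 + 1068))/(61*(5 + 1068)) - 42*(-330) = (1/61)*(7808 + 267*1073)/1073 + 13860 = (1/61)*(1/1073)*(7808 + 286491) + 13860 = (1/61)*(1/1073)*294299 + 13860 = 294299/65453 + 13860 = 907472879/65453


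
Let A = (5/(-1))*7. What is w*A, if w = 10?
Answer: -350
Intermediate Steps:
A = -35 (A = (5*(-1))*7 = -5*7 = -35)
w*A = 10*(-35) = -350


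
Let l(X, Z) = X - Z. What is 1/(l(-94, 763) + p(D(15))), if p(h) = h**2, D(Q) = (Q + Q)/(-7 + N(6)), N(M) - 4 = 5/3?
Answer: -4/1403 ≈ -0.0028510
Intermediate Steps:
N(M) = 17/3 (N(M) = 4 + 5/3 = 17/3)
D(Q) = -3*Q/2 (D(Q) = (Q + Q)/(-7 + 17/3) = (2*Q)/(-4/3) = (2*Q)*(-3/4) = -3*Q/2)
1/(l(-94, 763) + p(D(15))) = 1/((-94 - 1*763) + (-3/2*15)**2) = 1/((-94 - 763) + (-45/2)**2) = 1/(-857 + 2025/4) = 1/(-1403/4) = -4/1403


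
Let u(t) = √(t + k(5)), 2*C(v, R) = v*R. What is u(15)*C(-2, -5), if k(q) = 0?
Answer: 5*√15 ≈ 19.365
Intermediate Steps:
C(v, R) = R*v/2 (C(v, R) = (v*R)/2 = (R*v)/2 = R*v/2)
u(t) = √t (u(t) = √(t + 0) = √t)
u(15)*C(-2, -5) = √15*((½)*(-5)*(-2)) = √15*5 = 5*√15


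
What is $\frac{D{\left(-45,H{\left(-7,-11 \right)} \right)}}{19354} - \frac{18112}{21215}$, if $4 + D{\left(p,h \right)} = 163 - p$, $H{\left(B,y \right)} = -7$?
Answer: $- \frac{173105894}{205297555} \approx -0.84319$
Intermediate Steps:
$D{\left(p,h \right)} = 159 - p$ ($D{\left(p,h \right)} = -4 - \left(-163 + p\right) = 159 - p$)
$\frac{D{\left(-45,H{\left(-7,-11 \right)} \right)}}{19354} - \frac{18112}{21215} = \frac{159 - -45}{19354} - \frac{18112}{21215} = \left(159 + 45\right) \frac{1}{19354} - \frac{18112}{21215} = 204 \cdot \frac{1}{19354} - \frac{18112}{21215} = \frac{102}{9677} - \frac{18112}{21215} = - \frac{173105894}{205297555}$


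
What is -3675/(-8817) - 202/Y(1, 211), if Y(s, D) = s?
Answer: -592453/2939 ≈ -201.58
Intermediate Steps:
-3675/(-8817) - 202/Y(1, 211) = -3675/(-8817) - 202/1 = -3675*(-1/8817) - 202*1 = 1225/2939 - 202 = -592453/2939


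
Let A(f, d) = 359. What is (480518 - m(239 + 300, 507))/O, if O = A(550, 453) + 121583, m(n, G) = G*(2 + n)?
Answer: 206231/121942 ≈ 1.6912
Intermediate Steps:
O = 121942 (O = 359 + 121583 = 121942)
(480518 - m(239 + 300, 507))/O = (480518 - 507*(2 + (239 + 300)))/121942 = (480518 - 507*(2 + 539))*(1/121942) = (480518 - 507*541)*(1/121942) = (480518 - 1*274287)*(1/121942) = (480518 - 274287)*(1/121942) = 206231*(1/121942) = 206231/121942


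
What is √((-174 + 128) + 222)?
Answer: 4*√11 ≈ 13.266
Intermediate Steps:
√((-174 + 128) + 222) = √(-46 + 222) = √176 = 4*√11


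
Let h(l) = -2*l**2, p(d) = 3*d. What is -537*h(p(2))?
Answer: 38664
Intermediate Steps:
-537*h(p(2)) = -(-1074)*(3*2)**2 = -(-1074)*6**2 = -(-1074)*36 = -537*(-72) = 38664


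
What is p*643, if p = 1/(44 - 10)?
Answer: 643/34 ≈ 18.912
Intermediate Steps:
p = 1/34 ≈ 0.029412
p*643 = (1/34)*643 = 643/34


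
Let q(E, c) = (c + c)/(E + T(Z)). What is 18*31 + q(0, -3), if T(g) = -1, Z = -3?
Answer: 564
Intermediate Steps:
q(E, c) = 2*c/(-1 + E) (q(E, c) = (c + c)/(E - 1) = (2*c)/(-1 + E) = 2*c/(-1 + E))
18*31 + q(0, -3) = 18*31 + 2*(-3)/(-1 + 0) = 558 + 2*(-3)/(-1) = 558 + 2*(-3)*(-1) = 558 + 6 = 564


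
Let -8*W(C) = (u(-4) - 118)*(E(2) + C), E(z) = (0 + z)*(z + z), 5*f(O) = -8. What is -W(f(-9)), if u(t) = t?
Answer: -488/5 ≈ -97.600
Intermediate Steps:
f(O) = -8/5 (f(O) = (⅕)*(-8) = -8/5)
E(z) = 2*z² (E(z) = z*(2*z) = 2*z²)
W(C) = 122 + 61*C/4 (W(C) = -(-4 - 118)*(2*2² + C)/8 = -(-61)*(2*4 + C)/4 = -(-61)*(8 + C)/4 = -(-976 - 122*C)/8 = 122 + 61*C/4)
-W(f(-9)) = -(122 + (61/4)*(-8/5)) = -(122 - 122/5) = -1*488/5 = -488/5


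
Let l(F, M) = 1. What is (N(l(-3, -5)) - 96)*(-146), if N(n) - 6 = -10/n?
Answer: 14600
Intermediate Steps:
N(n) = 6 - 10/n
(N(l(-3, -5)) - 96)*(-146) = ((6 - 10/1) - 96)*(-146) = ((6 - 10*1) - 96)*(-146) = ((6 - 10) - 96)*(-146) = (-4 - 96)*(-146) = -100*(-146) = 14600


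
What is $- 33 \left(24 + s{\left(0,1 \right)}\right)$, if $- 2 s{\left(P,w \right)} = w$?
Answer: $- \frac{1551}{2} \approx -775.5$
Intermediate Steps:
$s{\left(P,w \right)} = - \frac{w}{2}$
$- 33 \left(24 + s{\left(0,1 \right)}\right) = - 33 \left(24 - \frac{1}{2}\right) = \left(-33\right) \frac{47}{2} = - \frac{1551}{2}$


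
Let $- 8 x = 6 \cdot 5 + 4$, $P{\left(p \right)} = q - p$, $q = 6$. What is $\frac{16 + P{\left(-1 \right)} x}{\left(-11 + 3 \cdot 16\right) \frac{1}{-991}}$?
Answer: $\frac{54505}{148} \approx 368.28$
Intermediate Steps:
$P{\left(p \right)} = 6 - p$
$x = - \frac{17}{4}$ ($x = - \frac{6 \cdot 5 + 4}{8} = - \frac{30 + 4}{8} = \left(- \frac{1}{8}\right) 34 = - \frac{17}{4} \approx -4.25$)
$\frac{16 + P{\left(-1 \right)} x}{\left(-11 + 3 \cdot 16\right) \frac{1}{-991}} = \frac{16 + \left(6 - -1\right) \left(- \frac{17}{4}\right)}{\left(-11 + 3 \cdot 16\right) \frac{1}{-991}} = \frac{16 + \left(6 + 1\right) \left(- \frac{17}{4}\right)}{\left(-11 + 48\right) \left(- \frac{1}{991}\right)} = \frac{16 + 7 \left(- \frac{17}{4}\right)}{37 \left(- \frac{1}{991}\right)} = \frac{16 - \frac{119}{4}}{- \frac{37}{991}} = \left(- \frac{55}{4}\right) \left(- \frac{991}{37}\right) = \frac{54505}{148}$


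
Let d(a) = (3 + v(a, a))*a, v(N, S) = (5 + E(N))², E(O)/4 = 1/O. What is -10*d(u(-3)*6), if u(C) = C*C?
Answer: -419120/27 ≈ -15523.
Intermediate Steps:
E(O) = 4/O
u(C) = C²
v(N, S) = (5 + 4/N)²
d(a) = a*(3 + (4 + 5*a)²/a²) (d(a) = (3 + (4 + 5*a)²/a²)*a = a*(3 + (4 + 5*a)²/a²))
-10*d(u(-3)*6) = -10*(40 + 16/(((-3)²*6)) + 28*((-3)²*6)) = -10*(40 + 16/((9*6)) + 28*(9*6)) = -10*(40 + 16/54 + 28*54) = -10*(40 + 16*(1/54) + 1512) = -10*(40 + 8/27 + 1512) = -10*41912/27 = -419120/27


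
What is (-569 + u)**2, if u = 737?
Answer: 28224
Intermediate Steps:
(-569 + u)**2 = (-569 + 737)**2 = 168**2 = 28224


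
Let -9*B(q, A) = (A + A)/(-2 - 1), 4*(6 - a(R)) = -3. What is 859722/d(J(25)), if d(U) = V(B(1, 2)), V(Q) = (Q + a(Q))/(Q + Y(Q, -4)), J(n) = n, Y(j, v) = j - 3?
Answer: -251038824/745 ≈ -3.3697e+5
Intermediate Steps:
a(R) = 27/4 (a(R) = 6 - ¼*(-3) = 6 + ¾ = 27/4)
Y(j, v) = -3 + j
B(q, A) = 2*A/27 (B(q, A) = -(A + A)/(9*(-2 - 1)) = -2*A/(9*(-3)) = -2*A*(-1)/(9*3) = -(-2)*A/27 = 2*A/27)
V(Q) = (27/4 + Q)/(-3 + 2*Q) (V(Q) = (Q + 27/4)/(Q + (-3 + Q)) = (27/4 + Q)/(-3 + 2*Q))
d(U) = -745/292 (d(U) = (27 + 4*((2/27)*2))/(4*(-3 + 2*((2/27)*2))) = (27 + 4*(4/27))/(4*(-3 + 2*(4/27))) = (27 + 16/27)/(4*(-3 + 8/27)) = (¼)*(745/27)/(-73/27) = (¼)*(-27/73)*(745/27) = -745/292)
859722/d(J(25)) = 859722/(-745/292) = 859722*(-292/745) = -251038824/745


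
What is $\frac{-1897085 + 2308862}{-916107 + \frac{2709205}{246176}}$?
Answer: $- \frac{101369614752}{225520847627} \approx -0.44949$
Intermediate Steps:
$\frac{-1897085 + 2308862}{-916107 + \frac{2709205}{246176}} = \frac{411777}{-916107 + 2709205 \cdot \frac{1}{246176}} = \frac{411777}{-916107 + \frac{2709205}{246176}} = \frac{411777}{- \frac{225520847627}{246176}} = 411777 \left(- \frac{246176}{225520847627}\right) = - \frac{101369614752}{225520847627}$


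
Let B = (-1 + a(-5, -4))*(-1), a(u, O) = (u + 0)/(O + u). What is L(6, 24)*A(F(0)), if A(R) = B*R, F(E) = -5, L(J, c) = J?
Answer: -40/3 ≈ -13.333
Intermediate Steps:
a(u, O) = u/(O + u)
B = 4/9 (B = (-1 - 5/(-4 - 5))*(-1) = (-1 - 5/(-9))*(-1) = (-1 - 5*(-⅑))*(-1) = (-1 + 5/9)*(-1) = -4/9*(-1) = 4/9 ≈ 0.44444)
A(R) = 4*R/9
L(6, 24)*A(F(0)) = 6*((4/9)*(-5)) = 6*(-20/9) = -40/3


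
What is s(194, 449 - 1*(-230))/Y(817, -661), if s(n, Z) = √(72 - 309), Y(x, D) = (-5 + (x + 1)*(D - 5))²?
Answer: I*√237/296799412849 ≈ 5.1869e-11*I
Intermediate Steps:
Y(x, D) = (-5 + (1 + x)*(-5 + D))²
s(n, Z) = I*√237 (s(n, Z) = √(-237) = I*√237)
s(194, 449 - 1*(-230))/Y(817, -661) = (I*√237)/((-10 - 661 - 5*817 - 661*817)²) = (I*√237)/((-10 - 661 - 4085 - 540037)²) = (I*√237)/((-544793)²) = (I*√237)/296799412849 = (I*√237)*(1/296799412849) = I*√237/296799412849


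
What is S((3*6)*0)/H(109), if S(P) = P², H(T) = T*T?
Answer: 0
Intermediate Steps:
H(T) = T²
S((3*6)*0)/H(109) = ((3*6)*0)²/(109²) = (18*0)²/11881 = 0²*(1/11881) = 0*(1/11881) = 0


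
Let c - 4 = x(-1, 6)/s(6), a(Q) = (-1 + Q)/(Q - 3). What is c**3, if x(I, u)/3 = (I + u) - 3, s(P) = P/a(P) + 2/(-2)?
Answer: 551368/2197 ≈ 250.96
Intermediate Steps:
a(Q) = (-1 + Q)/(-3 + Q)
s(P) = -1 + P*(-3 + P)/(-1 + P) (s(P) = P/(((-1 + P)/(-3 + P))) + 2/(-2) = P*((-3 + P)/(-1 + P)) + 2*(-1/2) = P*(-3 + P)/(-1 + P) - 1 = -1 + P*(-3 + P)/(-1 + P))
x(I, u) = -9 + 3*I + 3*u (x(I, u) = 3*((I + u) - 3) = 3*(-3 + I + u) = -9 + 3*I + 3*u)
c = 82/13 (c = 4 + (-9 + 3*(-1) + 3*6)/(((1 - 1*6 + 6*(-3 + 6))/(-1 + 6))) = 4 + (-9 - 3 + 18)/(((1 - 6 + 6*3)/5)) = 4 + 6/(((1 - 6 + 18)/5)) = 4 + 6/(((1/5)*13)) = 4 + 6/(13/5) = 4 + 6*(5/13) = 4 + 30/13 = 82/13 ≈ 6.3077)
c**3 = (82/13)**3 = 551368/2197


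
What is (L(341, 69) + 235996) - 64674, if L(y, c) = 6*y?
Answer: 173368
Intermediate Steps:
(L(341, 69) + 235996) - 64674 = (6*341 + 235996) - 64674 = (2046 + 235996) - 64674 = 238042 - 64674 = 173368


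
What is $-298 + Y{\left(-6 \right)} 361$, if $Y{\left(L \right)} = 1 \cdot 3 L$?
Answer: $-6796$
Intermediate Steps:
$Y{\left(L \right)} = 3 L$
$-298 + Y{\left(-6 \right)} 361 = -298 + 3 \left(-6\right) 361 = -298 - 6498 = -6796$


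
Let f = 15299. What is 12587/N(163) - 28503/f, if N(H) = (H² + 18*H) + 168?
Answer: -653144000/453936629 ≈ -1.4388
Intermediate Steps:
N(H) = 168 + H² + 18*H
12587/N(163) - 28503/f = 12587/(168 + 163² + 18*163) - 28503/15299 = 12587/(168 + 26569 + 2934) - 28503*1/15299 = 12587/29671 - 28503/15299 = -653144000/453936629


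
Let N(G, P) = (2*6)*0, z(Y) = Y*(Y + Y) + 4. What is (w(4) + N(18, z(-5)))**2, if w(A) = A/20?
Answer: 1/25 ≈ 0.040000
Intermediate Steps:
z(Y) = 4 + 2*Y**2 (z(Y) = Y*(2*Y) + 4 = 2*Y**2 + 4 = 4 + 2*Y**2)
w(A) = A/20 (w(A) = A*(1/20) = A/20)
N(G, P) = 0 (N(G, P) = 12*0 = 0)
(w(4) + N(18, z(-5)))**2 = ((1/20)*4 + 0)**2 = (1/5 + 0)**2 = (1/5)**2 = 1/25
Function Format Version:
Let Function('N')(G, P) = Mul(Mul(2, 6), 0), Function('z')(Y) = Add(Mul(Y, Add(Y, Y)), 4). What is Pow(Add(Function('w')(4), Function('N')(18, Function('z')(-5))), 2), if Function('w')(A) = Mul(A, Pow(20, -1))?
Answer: Rational(1, 25) ≈ 0.040000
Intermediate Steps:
Function('z')(Y) = Add(4, Mul(2, Pow(Y, 2))) (Function('z')(Y) = Add(Mul(Y, Mul(2, Y)), 4) = Add(Mul(2, Pow(Y, 2)), 4) = Add(4, Mul(2, Pow(Y, 2))))
Function('w')(A) = Mul(Rational(1, 20), A) (Function('w')(A) = Mul(A, Rational(1, 20)) = Mul(Rational(1, 20), A))
Function('N')(G, P) = 0 (Function('N')(G, P) = Mul(12, 0) = 0)
Pow(Add(Function('w')(4), Function('N')(18, Function('z')(-5))), 2) = Pow(Add(Mul(Rational(1, 20), 4), 0), 2) = Pow(Add(Rational(1, 5), 0), 2) = Pow(Rational(1, 5), 2) = Rational(1, 25)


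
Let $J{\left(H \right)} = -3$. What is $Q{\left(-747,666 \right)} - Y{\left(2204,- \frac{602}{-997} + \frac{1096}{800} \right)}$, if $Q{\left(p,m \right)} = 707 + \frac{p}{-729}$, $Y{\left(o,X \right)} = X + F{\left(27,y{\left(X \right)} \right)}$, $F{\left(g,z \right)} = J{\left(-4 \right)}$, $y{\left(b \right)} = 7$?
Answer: $\frac{5726082191}{8075700} \approx 709.05$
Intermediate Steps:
$F{\left(g,z \right)} = -3$
$Y{\left(o,X \right)} = -3 + X$ ($Y{\left(o,X \right)} = X - 3 = -3 + X$)
$Q{\left(p,m \right)} = 707 - \frac{p}{729}$ ($Q{\left(p,m \right)} = 707 + p \left(- \frac{1}{729}\right) = 707 - \frac{p}{729}$)
$Q{\left(-747,666 \right)} - Y{\left(2204,- \frac{602}{-997} + \frac{1096}{800} \right)} = \left(707 - - \frac{83}{81}\right) - \left(-3 + \left(- \frac{602}{-997} + \frac{1096}{800}\right)\right) = \left(707 + \frac{83}{81}\right) - \left(-3 + \left(\left(-602\right) \left(- \frac{1}{997}\right) + 1096 \cdot \frac{1}{800}\right)\right) = \frac{57350}{81} - \left(-3 + \left(\frac{602}{997} + \frac{137}{100}\right)\right) = \frac{57350}{81} - \left(-3 + \frac{196789}{99700}\right) = \frac{57350}{81} - - \frac{102311}{99700} = \frac{57350}{81} + \frac{102311}{99700} = \frac{5726082191}{8075700}$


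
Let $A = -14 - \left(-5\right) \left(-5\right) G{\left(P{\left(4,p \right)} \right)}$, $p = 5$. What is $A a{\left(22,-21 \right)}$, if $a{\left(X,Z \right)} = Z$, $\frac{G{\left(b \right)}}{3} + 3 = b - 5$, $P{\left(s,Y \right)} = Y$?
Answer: $-4431$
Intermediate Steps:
$G{\left(b \right)} = -24 + 3 b$ ($G{\left(b \right)} = -9 + 3 \left(b - 5\right) = -9 + 3 \left(-5 + b\right) = -9 + \left(-15 + 3 b\right) = -24 + 3 b$)
$A = 211$ ($A = -14 - \left(-5\right) \left(-5\right) \left(-24 + 3 \cdot 5\right) = -14 - 25 \left(-24 + 15\right) = -14 - 25 \left(-9\right) = -14 - -225 = -14 + 225 = 211$)
$A a{\left(22,-21 \right)} = 211 \left(-21\right) = -4431$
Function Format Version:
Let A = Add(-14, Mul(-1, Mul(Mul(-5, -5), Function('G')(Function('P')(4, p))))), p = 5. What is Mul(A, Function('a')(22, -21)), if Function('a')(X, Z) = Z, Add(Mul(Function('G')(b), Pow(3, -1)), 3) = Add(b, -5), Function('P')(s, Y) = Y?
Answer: -4431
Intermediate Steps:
Function('G')(b) = Add(-24, Mul(3, b)) (Function('G')(b) = Add(-9, Mul(3, Add(b, -5))) = Add(-9, Mul(3, Add(-5, b))) = Add(-9, Add(-15, Mul(3, b))) = Add(-24, Mul(3, b)))
A = 211 (A = Add(-14, Mul(-1, Mul(Mul(-5, -5), Add(-24, Mul(3, 5))))) = Add(-14, Mul(-1, Mul(25, Add(-24, 15)))) = Add(-14, Mul(-1, Mul(25, -9))) = Add(-14, Mul(-1, -225)) = Add(-14, 225) = 211)
Mul(A, Function('a')(22, -21)) = Mul(211, -21) = -4431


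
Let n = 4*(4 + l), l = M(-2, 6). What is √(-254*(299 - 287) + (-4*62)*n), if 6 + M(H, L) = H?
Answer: 2*√230 ≈ 30.332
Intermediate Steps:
M(H, L) = -6 + H
l = -8 (l = -6 - 2 = -8)
n = -16 (n = 4*(4 - 8) = 4*(-4) = -16)
√(-254*(299 - 287) + (-4*62)*n) = √(-254*(299 - 287) - 4*62*(-16)) = √(-254*12 - 248*(-16)) = √(-3048 + 3968) = √920 = 2*√230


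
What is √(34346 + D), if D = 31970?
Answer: 2*√16579 ≈ 257.52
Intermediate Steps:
√(34346 + D) = √(34346 + 31970) = √66316 = 2*√16579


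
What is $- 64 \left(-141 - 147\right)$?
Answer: $18432$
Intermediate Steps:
$- 64 \left(-141 - 147\right) = \left(-64\right) \left(-288\right) = 18432$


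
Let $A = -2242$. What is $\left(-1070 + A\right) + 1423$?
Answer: $-1889$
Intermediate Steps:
$\left(-1070 + A\right) + 1423 = \left(-1070 - 2242\right) + 1423 = -3312 + 1423 = -1889$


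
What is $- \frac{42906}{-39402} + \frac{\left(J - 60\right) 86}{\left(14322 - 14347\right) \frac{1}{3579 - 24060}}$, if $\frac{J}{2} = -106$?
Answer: $- \frac{3146194043209}{164175} \approx -1.9164 \cdot 10^{7}$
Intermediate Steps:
$J = -212$ ($J = 2 \left(-106\right) = -212$)
$- \frac{42906}{-39402} + \frac{\left(J - 60\right) 86}{\left(14322 - 14347\right) \frac{1}{3579 - 24060}} = - \frac{42906}{-39402} + \frac{\left(-212 - 60\right) 86}{\left(14322 - 14347\right) \frac{1}{3579 - 24060}} = \left(-42906\right) \left(- \frac{1}{39402}\right) + \frac{\left(-272\right) 86}{\left(-25\right) \frac{1}{-20481}} = \frac{7151}{6567} - \frac{23392}{\left(-25\right) \left(- \frac{1}{20481}\right)} = \frac{7151}{6567} - \frac{23392}{\frac{25}{20481}} = \frac{7151}{6567} - \frac{479091552}{25} = - \frac{3146194043209}{164175}$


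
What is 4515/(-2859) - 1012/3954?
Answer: -3457603/1884081 ≈ -1.8352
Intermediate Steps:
4515/(-2859) - 1012/3954 = 4515*(-1/2859) - 1012*1/3954 = -1505/953 - 506/1977 = -3457603/1884081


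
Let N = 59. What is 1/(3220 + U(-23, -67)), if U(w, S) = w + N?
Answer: 1/3256 ≈ 0.00030713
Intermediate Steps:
U(w, S) = 59 + w (U(w, S) = w + 59 = 59 + w)
1/(3220 + U(-23, -67)) = 1/(3220 + (59 - 23)) = 1/(3220 + 36) = 1/3256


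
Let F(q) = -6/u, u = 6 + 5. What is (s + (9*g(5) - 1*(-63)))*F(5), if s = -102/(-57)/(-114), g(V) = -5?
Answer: -38954/3971 ≈ -9.8096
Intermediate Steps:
u = 11
F(q) = -6/11
s = -17/1083 (s = -102*(-1/57)*(-1/114) = (34/19)*(-1/114) = -17/1083 ≈ -0.015697)
(s + (9*g(5) - 1*(-63)))*F(5) = (-17/1083 + (9*(-5) - 1*(-63)))*(-6/11) = (-17/1083 + (-45 + 63))*(-6/11) = (-17/1083 + 18)*(-6/11) = (19477/1083)*(-6/11) = -38954/3971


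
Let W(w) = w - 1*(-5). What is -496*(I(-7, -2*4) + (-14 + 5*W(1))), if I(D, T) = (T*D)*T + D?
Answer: 217744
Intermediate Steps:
I(D, T) = D + D*T**2 (I(D, T) = (D*T)*T + D = D*T**2 + D = D + D*T**2)
W(w) = 5 + w (W(w) = w + 5 = 5 + w)
-496*(I(-7, -2*4) + (-14 + 5*W(1))) = -496*(-7*(1 + (-2*4)**2) + (-14 + 5*(5 + 1))) = -496*(-7*(1 + (-8)**2) + (-14 + 5*6)) = -496*(-7*(1 + 64) + (-14 + 30)) = -496*(-7*65 + 16) = -496*(-455 + 16) = -496*(-439) = 217744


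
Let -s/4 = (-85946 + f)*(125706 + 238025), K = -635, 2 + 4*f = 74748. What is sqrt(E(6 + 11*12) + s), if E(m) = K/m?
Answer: sqrt(1863597482968602)/138 ≈ 3.1282e+5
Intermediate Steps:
f = 37373/2 (f = -1/2 + (1/4)*74748 = -1/2 + 18687 = 37373/2 ≈ 18687.)
s = 97857460778 (s = -4*(-85946 + 37373/2)*(125706 + 238025) = -(-269038)*363731 = -4*(-48928730389/2) = 97857460778)
E(m) = -635/m
sqrt(E(6 + 11*12) + s) = sqrt(-635/(6 + 11*12) + 97857460778) = sqrt(-635/(6 + 132) + 97857460778) = sqrt(-635/138 + 97857460778) = sqrt(13504329586729/138) = sqrt(1863597482968602)/138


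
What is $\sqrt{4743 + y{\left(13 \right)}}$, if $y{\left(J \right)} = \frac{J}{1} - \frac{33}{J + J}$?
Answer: $\frac{\sqrt{3214198}}{26} \approx 68.955$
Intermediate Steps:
$y{\left(J \right)} = J - \frac{33}{2 J}$ ($y{\left(J \right)} = J 1 - \frac{33}{2 J} = J - 33 \frac{1}{2 J} = J - \frac{33}{2 J}$)
$\sqrt{4743 + y{\left(13 \right)}} = \sqrt{4743 + \left(13 - \frac{33}{2 \cdot 13}\right)} = \sqrt{4743 + \left(13 - \frac{33}{26}\right)} = \sqrt{4743 + \frac{305}{26}} = \sqrt{\frac{123623}{26}} = \frac{\sqrt{3214198}}{26}$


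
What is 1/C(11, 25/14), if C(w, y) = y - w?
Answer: -14/129 ≈ -0.10853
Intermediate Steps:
1/C(11, 25/14) = 1/(25/14 - 1*11) = 1/(25*(1/14) - 11) = 1/(25/14 - 11) = 1/(-129/14) = -14/129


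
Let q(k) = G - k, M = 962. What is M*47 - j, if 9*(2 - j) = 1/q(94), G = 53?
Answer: 16683227/369 ≈ 45212.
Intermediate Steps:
q(k) = 53 - k
j = 739/369 (j = 2 - 1/(9*(53 - 1*94)) = 2 - 1/(9*(53 - 94)) = 2 - 1/9/(-41) = 2 - 1/9*(-1/41) = 2 + 1/369 = 739/369 ≈ 2.0027)
M*47 - j = 962*47 - 1*739/369 = 45214 - 739/369 = 16683227/369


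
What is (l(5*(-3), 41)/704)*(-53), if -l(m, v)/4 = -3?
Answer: -159/176 ≈ -0.90341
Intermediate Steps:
l(m, v) = 12 (l(m, v) = -4*(-3) = 12)
(l(5*(-3), 41)/704)*(-53) = (12/704)*(-53) = (12*(1/704))*(-53) = (3/176)*(-53) = -159/176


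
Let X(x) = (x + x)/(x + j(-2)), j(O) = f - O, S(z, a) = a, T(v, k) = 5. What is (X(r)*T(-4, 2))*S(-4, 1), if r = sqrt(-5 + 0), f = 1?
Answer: 10*sqrt(5)/(sqrt(5) - 3*I) ≈ 3.5714 + 4.7916*I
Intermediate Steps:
j(O) = 1 - O
r = I*sqrt(5) (r = sqrt(-5) = I*sqrt(5) ≈ 2.2361*I)
X(x) = 2*x/(3 + x) (X(x) = (x + x)/(x + (1 - 1*(-2))) = (2*x)/(x + (1 + 2)) = (2*x)/(x + 3) = (2*x)/(3 + x) = 2*x/(3 + x))
(X(r)*T(-4, 2))*S(-4, 1) = ((2*(I*sqrt(5))/(3 + I*sqrt(5)))*5)*1 = ((2*I*sqrt(5)/(3 + I*sqrt(5)))*5)*1 = (10*I*sqrt(5)/(3 + I*sqrt(5)))*1 = 10*I*sqrt(5)/(3 + I*sqrt(5))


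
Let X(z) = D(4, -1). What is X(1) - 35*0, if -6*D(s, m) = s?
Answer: -2/3 ≈ -0.66667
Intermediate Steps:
D(s, m) = -s/6
X(z) = -2/3 (X(z) = -1/6*4 = -2/3)
X(1) - 35*0 = -2/3 - 35*0 = -2/3 + 0 = -2/3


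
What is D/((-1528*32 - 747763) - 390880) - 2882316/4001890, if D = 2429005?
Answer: -33023802713/11940704645 ≈ -2.7656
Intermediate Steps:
D/((-1528*32 - 747763) - 390880) - 2882316/4001890 = 2429005/((-1528*32 - 747763) - 390880) - 2882316/4001890 = 2429005/((-48896 - 747763) - 390880) - 2882316*1/4001890 = 2429005/(-796659 - 390880) - 7242/10055 = 2429005/(-1187539) - 7242/10055 = 2429005*(-1/1187539) - 7242/10055 = -2429005/1187539 - 7242/10055 = -33023802713/11940704645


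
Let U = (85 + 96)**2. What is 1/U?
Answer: 1/32761 ≈ 3.0524e-5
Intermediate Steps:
U = 32761 (U = 181**2 = 32761)
1/U = 1/32761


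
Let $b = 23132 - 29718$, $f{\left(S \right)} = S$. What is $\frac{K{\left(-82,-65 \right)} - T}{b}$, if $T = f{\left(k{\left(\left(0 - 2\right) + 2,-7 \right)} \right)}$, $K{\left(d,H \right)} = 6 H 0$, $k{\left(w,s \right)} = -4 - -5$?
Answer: $\frac{1}{6586} \approx 0.00015184$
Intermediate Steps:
$k{\left(w,s \right)} = 1$ ($k{\left(w,s \right)} = -4 + 5 = 1$)
$K{\left(d,H \right)} = 0$
$T = 1$
$b = -6586$
$\frac{K{\left(-82,-65 \right)} - T}{b} = \frac{0 - 1}{-6586} = \left(0 - 1\right) \left(- \frac{1}{6586}\right) = \left(-1\right) \left(- \frac{1}{6586}\right) = \frac{1}{6586}$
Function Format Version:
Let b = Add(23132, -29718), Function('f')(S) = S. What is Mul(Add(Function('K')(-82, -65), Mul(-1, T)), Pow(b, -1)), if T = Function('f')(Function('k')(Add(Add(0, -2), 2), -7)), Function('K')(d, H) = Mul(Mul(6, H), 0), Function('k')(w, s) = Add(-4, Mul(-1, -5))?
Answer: Rational(1, 6586) ≈ 0.00015184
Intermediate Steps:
Function('k')(w, s) = 1 (Function('k')(w, s) = Add(-4, 5) = 1)
Function('K')(d, H) = 0
T = 1
b = -6586
Mul(Add(Function('K')(-82, -65), Mul(-1, T)), Pow(b, -1)) = Mul(Add(0, Mul(-1, 1)), Pow(-6586, -1)) = Mul(Add(0, -1), Rational(-1, 6586)) = Mul(-1, Rational(-1, 6586)) = Rational(1, 6586)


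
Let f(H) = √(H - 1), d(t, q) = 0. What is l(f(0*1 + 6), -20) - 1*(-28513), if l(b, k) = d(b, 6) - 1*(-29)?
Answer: 28542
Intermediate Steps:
f(H) = √(-1 + H)
l(b, k) = 29 (l(b, k) = 0 - 1*(-29) = 0 + 29 = 29)
l(f(0*1 + 6), -20) - 1*(-28513) = 29 - 1*(-28513) = 29 + 28513 = 28542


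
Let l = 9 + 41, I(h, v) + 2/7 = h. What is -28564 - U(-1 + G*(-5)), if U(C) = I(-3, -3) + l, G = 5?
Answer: -200275/7 ≈ -28611.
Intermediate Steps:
I(h, v) = -2/7 + h
l = 50
U(C) = 327/7 (U(C) = (-2/7 - 3) + 50 = -23/7 + 50 = 327/7)
-28564 - U(-1 + G*(-5)) = -28564 - 1*327/7 = -28564 - 327/7 = -200275/7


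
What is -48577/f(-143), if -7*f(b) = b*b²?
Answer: -340039/2924207 ≈ -0.11628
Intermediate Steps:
f(b) = -b³/7 (f(b) = -b*b²/7 = -b³/7)
-48577/f(-143) = -48577/((-⅐*(-143)³)) = -48577/((-⅐*(-2924207))) = -48577/2924207/7 = -48577*7/2924207 = -340039/2924207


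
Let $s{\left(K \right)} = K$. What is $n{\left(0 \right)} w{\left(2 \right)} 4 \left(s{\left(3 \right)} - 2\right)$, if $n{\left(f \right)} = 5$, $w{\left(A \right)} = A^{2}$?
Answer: $80$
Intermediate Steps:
$n{\left(0 \right)} w{\left(2 \right)} 4 \left(s{\left(3 \right)} - 2\right) = 5 \cdot 2^{2} \cdot 4 \left(3 - 2\right) = 5 \cdot 4 \cdot 4 \cdot 1 = 20 \cdot 4 = 80$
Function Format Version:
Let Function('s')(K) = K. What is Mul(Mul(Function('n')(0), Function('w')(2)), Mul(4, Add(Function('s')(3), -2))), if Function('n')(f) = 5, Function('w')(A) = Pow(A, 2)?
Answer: 80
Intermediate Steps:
Mul(Mul(Function('n')(0), Function('w')(2)), Mul(4, Add(Function('s')(3), -2))) = Mul(Mul(5, Pow(2, 2)), Mul(4, Add(3, -2))) = Mul(Mul(5, 4), Mul(4, 1)) = Mul(20, 4) = 80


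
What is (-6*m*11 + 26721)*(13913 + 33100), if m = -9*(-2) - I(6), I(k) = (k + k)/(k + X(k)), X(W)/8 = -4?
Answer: 15586360929/13 ≈ 1.1990e+9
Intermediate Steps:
X(W) = -32 (X(W) = 8*(-4) = -32)
I(k) = 2*k/(-32 + k) (I(k) = (k + k)/(k - 32) = (2*k)/(-32 + k) = 2*k/(-32 + k))
m = 240/13 (m = -9*(-2) - 2*6/(-32 + 6) = 18 - 2*6/(-26) = 18 - 2*6*(-1)/26 = 18 - 1*(-6/13) = 18 + 6/13 = 240/13 ≈ 18.462)
(-6*m*11 + 26721)*(13913 + 33100) = (-6*240/13*11 + 26721)*(13913 + 33100) = (-1440/13*11 + 26721)*47013 = (-15840/13 + 26721)*47013 = (331533/13)*47013 = 15586360929/13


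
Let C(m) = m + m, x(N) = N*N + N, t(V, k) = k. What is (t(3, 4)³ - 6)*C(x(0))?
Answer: 0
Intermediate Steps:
x(N) = N + N² (x(N) = N² + N = N + N²)
C(m) = 2*m
(t(3, 4)³ - 6)*C(x(0)) = (4³ - 6)*(2*(0*(1 + 0))) = (64 - 6)*(2*(0*1)) = 58*(2*0) = 58*0 = 0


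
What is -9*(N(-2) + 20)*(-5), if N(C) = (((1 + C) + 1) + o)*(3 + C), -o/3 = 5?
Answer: 225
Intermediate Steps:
o = -15 (o = -3*5 = -15)
N(C) = (-13 + C)*(3 + C) (N(C) = (((1 + C) + 1) - 15)*(3 + C) = ((2 + C) - 15)*(3 + C) = (-13 + C)*(3 + C))
-9*(N(-2) + 20)*(-5) = -9*((-39 + (-2)² - 10*(-2)) + 20)*(-5) = -9*((-39 + 4 + 20) + 20)*(-5) = -9*(-15 + 20)*(-5) = -9*5*(-5) = -45*(-5) = 225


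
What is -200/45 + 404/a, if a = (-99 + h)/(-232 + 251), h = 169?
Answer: 33142/315 ≈ 105.21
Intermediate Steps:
a = 70/19 (a = (-99 + 169)/(-232 + 251) = 70/19 ≈ 3.6842)
-200/45 + 404/a = -200/45 + 404/(70/19) = -200*1/45 + 404*(19/70) = -40/9 + 3838/35 = 33142/315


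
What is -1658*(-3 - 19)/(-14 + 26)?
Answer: 9119/3 ≈ 3039.7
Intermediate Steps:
-1658*(-3 - 19)/(-14 + 26) = -(-36476)/12 = -1658*(-11/6) = 9119/3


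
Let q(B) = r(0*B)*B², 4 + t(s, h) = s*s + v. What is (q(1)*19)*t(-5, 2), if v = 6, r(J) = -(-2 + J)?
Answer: 1026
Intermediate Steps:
r(J) = 2 - J
t(s, h) = 2 + s² (t(s, h) = -4 + (s*s + 6) = -4 + (s² + 6) = -4 + (6 + s²) = 2 + s²)
q(B) = 2*B² (q(B) = (2 - 0*B)*B² = (2 - 1*0)*B² = (2 + 0)*B² = 2*B²)
(q(1)*19)*t(-5, 2) = ((2*1²)*19)*(2 + (-5)²) = ((2*1)*19)*(2 + 25) = (2*19)*27 = 38*27 = 1026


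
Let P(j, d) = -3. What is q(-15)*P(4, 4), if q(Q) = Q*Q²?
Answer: 10125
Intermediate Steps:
q(Q) = Q³
q(-15)*P(4, 4) = (-15)³*(-3) = -3375*(-3) = 10125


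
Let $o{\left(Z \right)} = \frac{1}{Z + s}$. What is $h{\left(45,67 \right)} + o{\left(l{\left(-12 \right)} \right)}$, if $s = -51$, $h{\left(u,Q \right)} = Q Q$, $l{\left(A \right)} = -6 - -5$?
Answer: $\frac{233427}{52} \approx 4489.0$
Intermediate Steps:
$l{\left(A \right)} = -1$ ($l{\left(A \right)} = -6 + 5 = -1$)
$h{\left(u,Q \right)} = Q^{2}$
$o{\left(Z \right)} = \frac{1}{-51 + Z}$ ($o{\left(Z \right)} = \frac{1}{Z - 51} = \frac{1}{-51 + Z}$)
$h{\left(45,67 \right)} + o{\left(l{\left(-12 \right)} \right)} = 67^{2} + \frac{1}{-51 - 1} = 4489 + \frac{1}{-52} = 4489 - \frac{1}{52} = \frac{233427}{52}$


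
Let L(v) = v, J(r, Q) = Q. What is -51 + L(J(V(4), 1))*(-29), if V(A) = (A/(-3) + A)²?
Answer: -80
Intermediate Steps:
V(A) = 4*A²/9 (V(A) = (A*(-⅓) + A)² = (-A/3 + A)² = (2*A/3)² = 4*A²/9)
-51 + L(J(V(4), 1))*(-29) = -51 + 1*(-29) = -51 - 29 = -80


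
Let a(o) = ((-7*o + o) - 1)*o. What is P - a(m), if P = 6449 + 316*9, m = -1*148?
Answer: 140569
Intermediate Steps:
m = -148
a(o) = o*(-1 - 6*o) (a(o) = (-6*o - 1)*o = (-1 - 6*o)*o = o*(-1 - 6*o))
P = 9293 (P = 6449 + 2844 = 9293)
P - a(m) = 9293 - (-1)*(-148)*(1 + 6*(-148)) = 9293 - (-1)*(-148)*(1 - 888) = 9293 - (-1)*(-148)*(-887) = 9293 - 1*(-131276) = 9293 + 131276 = 140569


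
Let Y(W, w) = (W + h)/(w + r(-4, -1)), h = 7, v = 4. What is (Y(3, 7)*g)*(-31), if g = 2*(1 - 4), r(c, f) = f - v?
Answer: 930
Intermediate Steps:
r(c, f) = -4 + f (r(c, f) = f - 1*4 = f - 4 = -4 + f)
g = -6 (g = 2*(-3) = -6)
Y(W, w) = (7 + W)/(-5 + w) (Y(W, w) = (W + 7)/(w + (-4 - 1)) = (7 + W)/(w - 5) = (7 + W)/(-5 + w))
(Y(3, 7)*g)*(-31) = (((7 + 3)/(-5 + 7))*(-6))*(-31) = ((10/2)*(-6))*(-31) = (((1/2)*10)*(-6))*(-31) = (5*(-6))*(-31) = -30*(-31) = 930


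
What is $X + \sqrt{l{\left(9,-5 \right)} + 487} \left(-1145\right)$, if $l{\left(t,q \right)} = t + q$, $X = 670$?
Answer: $670 - 1145 \sqrt{491} \approx -24702.0$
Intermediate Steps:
$l{\left(t,q \right)} = q + t$
$X + \sqrt{l{\left(9,-5 \right)} + 487} \left(-1145\right) = 670 + \sqrt{\left(-5 + 9\right) + 487} \left(-1145\right) = 670 + \sqrt{4 + 487} \left(-1145\right) = 670 + \sqrt{491} \left(-1145\right) = 670 - 1145 \sqrt{491}$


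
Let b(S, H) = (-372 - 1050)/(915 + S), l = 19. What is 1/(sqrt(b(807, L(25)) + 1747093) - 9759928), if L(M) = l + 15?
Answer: -1400549668/13669263669396177 - sqrt(143906235298)/27338527338792354 ≈ -1.0247e-7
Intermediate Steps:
L(M) = 34 (L(M) = 19 + 15 = 34)
b(S, H) = -1422/(915 + S)
1/(sqrt(b(807, L(25)) + 1747093) - 9759928) = 1/(sqrt(-1422/(915 + 807) + 1747093) - 9759928) = 1/(sqrt(-1422/1722 + 1747093) - 9759928) = 1/(sqrt(-1422*1/1722 + 1747093) - 9759928) = 1/(sqrt(-237/287 + 1747093) - 9759928) = 1/(sqrt(501415454/287) - 9759928) = 1/(sqrt(143906235298)/287 - 9759928) = 1/(-9759928 + sqrt(143906235298)/287)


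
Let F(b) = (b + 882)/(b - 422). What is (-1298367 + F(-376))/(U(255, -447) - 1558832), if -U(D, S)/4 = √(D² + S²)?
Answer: 25235964665461/30298476055785 - 259024343*√29426/40397968074380 ≈ 0.83181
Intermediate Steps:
U(D, S) = -4*√(D² + S²)
F(b) = (882 + b)/(-422 + b)
(-1298367 + F(-376))/(U(255, -447) - 1558832) = (-1298367 + (882 - 376)/(-422 - 376))/(-4*√(255² + (-447)²) - 1558832) = (-1298367 + 506/(-798))/(-4*√(65025 + 199809) - 1558832) = (-1298367 - 1/798*506)/(-12*√29426 - 1558832) = (-1298367 - 253/399)/(-12*√29426 - 1558832) = -518048686/(399*(-12*√29426 - 1558832)) = -518048686/(399*(-1558832 - 12*√29426))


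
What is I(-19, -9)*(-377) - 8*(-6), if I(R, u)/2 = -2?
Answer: 1556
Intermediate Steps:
I(R, u) = -4 (I(R, u) = 2*(-2) = -4)
I(-19, -9)*(-377) - 8*(-6) = -4*(-377) - 8*(-6) = 1508 + 48 = 1556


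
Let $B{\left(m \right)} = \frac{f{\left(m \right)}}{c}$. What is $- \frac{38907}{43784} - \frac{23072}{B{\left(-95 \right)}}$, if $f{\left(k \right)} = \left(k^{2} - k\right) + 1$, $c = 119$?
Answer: $- \frac{17223831437}{57050552} \approx -301.9$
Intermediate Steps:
$f{\left(k \right)} = 1 + k^{2} - k$
$B{\left(m \right)} = \frac{1}{119} - \frac{m}{119} + \frac{m^{2}}{119}$ ($B{\left(m \right)} = \frac{1 + m^{2} - m}{119} = \left(1 + m^{2} - m\right) \frac{1}{119} = \frac{1}{119} - \frac{m}{119} + \frac{m^{2}}{119}$)
$- \frac{38907}{43784} - \frac{23072}{B{\left(-95 \right)}} = - \frac{38907}{43784} - \frac{23072}{\frac{1}{119} - - \frac{95}{119} + \frac{\left(-95\right)^{2}}{119}} = \left(-38907\right) \frac{1}{43784} - \frac{23072}{\frac{1}{119} + \frac{95}{119} + \frac{1}{119} \cdot 9025} = - \frac{38907}{43784} - \frac{23072}{\frac{1}{119} + \frac{95}{119} + \frac{9025}{119}} = - \frac{38907}{43784} - \frac{23072}{\frac{1303}{17}} = - \frac{38907}{43784} - \frac{392224}{1303} = - \frac{17223831437}{57050552}$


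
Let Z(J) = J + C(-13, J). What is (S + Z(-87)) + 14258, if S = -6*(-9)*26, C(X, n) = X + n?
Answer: 15475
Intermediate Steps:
S = 1404 (S = 54*26 = 1404)
Z(J) = -13 + 2*J (Z(J) = J + (-13 + J) = -13 + 2*J)
(S + Z(-87)) + 14258 = (1404 + (-13 + 2*(-87))) + 14258 = (1404 + (-13 - 174)) + 14258 = (1404 - 187) + 14258 = 1217 + 14258 = 15475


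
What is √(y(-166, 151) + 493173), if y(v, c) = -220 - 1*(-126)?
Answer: √493079 ≈ 702.20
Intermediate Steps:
y(v, c) = -94 (y(v, c) = -220 + 126 = -94)
√(y(-166, 151) + 493173) = √(-94 + 493173) = √493079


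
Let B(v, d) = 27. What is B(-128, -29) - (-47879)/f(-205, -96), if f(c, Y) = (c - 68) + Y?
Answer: -37916/369 ≈ -102.75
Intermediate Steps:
f(c, Y) = -68 + Y + c (f(c, Y) = (-68 + c) + Y = -68 + Y + c)
B(-128, -29) - (-47879)/f(-205, -96) = 27 - (-47879)/(-68 - 96 - 205) = 27 - (-47879)/(-369) = 27 - (-47879)*(-1)/369 = 27 - 1*47879/369 = 27 - 47879/369 = -37916/369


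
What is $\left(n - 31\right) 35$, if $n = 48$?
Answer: $595$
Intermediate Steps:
$\left(n - 31\right) 35 = \left(48 - 31\right) 35 = 17 \cdot 35 = 595$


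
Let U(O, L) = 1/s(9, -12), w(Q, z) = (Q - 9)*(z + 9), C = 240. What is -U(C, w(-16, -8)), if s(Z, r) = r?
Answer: 1/12 ≈ 0.083333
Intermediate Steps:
w(Q, z) = (-9 + Q)*(9 + z)
U(O, L) = -1/12 (U(O, L) = 1/(-12) = -1/12)
-U(C, w(-16, -8)) = -1*(-1/12) = 1/12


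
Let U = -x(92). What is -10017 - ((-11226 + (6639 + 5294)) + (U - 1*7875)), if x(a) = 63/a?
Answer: -262045/92 ≈ -2848.3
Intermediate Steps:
U = -63/92 ≈ -0.68478
-10017 - ((-11226 + (6639 + 5294)) + (U - 1*7875)) = -10017 - ((-11226 + (6639 + 5294)) + (-63/92 - 1*7875)) = -10017 - ((-11226 + 11933) + (-63/92 - 7875)) = -10017 - (707 - 724563/92) = -10017 - 1*(-659519/92) = -10017 + 659519/92 = -262045/92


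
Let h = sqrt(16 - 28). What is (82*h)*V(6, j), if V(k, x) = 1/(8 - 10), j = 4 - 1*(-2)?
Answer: -82*I*sqrt(3) ≈ -142.03*I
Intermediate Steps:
j = 6 (j = 4 + 2 = 6)
h = 2*I*sqrt(3) (h = sqrt(-12) = 2*I*sqrt(3) ≈ 3.4641*I)
V(k, x) = -1/2 (V(k, x) = 1/(-2) = -1/2)
(82*h)*V(6, j) = (82*(2*I*sqrt(3)))*(-1/2) = (164*I*sqrt(3))*(-1/2) = -82*I*sqrt(3)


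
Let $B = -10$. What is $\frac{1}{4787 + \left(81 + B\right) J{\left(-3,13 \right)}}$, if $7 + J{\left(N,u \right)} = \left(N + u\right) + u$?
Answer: $\frac{1}{5923} \approx 0.00016883$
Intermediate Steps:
$J{\left(N,u \right)} = -7 + N + 2 u$ ($J{\left(N,u \right)} = -7 + \left(\left(N + u\right) + u\right) = -7 + \left(N + 2 u\right) = -7 + N + 2 u$)
$\frac{1}{4787 + \left(81 + B\right) J{\left(-3,13 \right)}} = \frac{1}{4787 + \left(81 - 10\right) \left(-7 - 3 + 2 \cdot 13\right)} = \frac{1}{4787 + 71 \left(-7 - 3 + 26\right)} = \frac{1}{4787 + 71 \cdot 16} = \frac{1}{4787 + 1136} = \frac{1}{5923}$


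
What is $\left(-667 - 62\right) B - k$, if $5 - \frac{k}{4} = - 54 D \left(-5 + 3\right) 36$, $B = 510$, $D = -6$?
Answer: $-465122$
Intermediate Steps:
$k = 93332$ ($k = 20 - 4 - 54 \left(- 6 \left(-5 + 3\right)\right) 36 = 20 - 4 - 54 \left(\left(-6\right) \left(-2\right)\right) 36 = 20 - 4 \left(-54\right) 12 \cdot 36 = 20 - 4 \left(\left(-648\right) 36\right) = 20 - -93312 = 20 + 93312 = 93332$)
$\left(-667 - 62\right) B - k = \left(-667 - 62\right) 510 - 93332 = \left(-729\right) 510 - 93332 = -371790 - 93332 = -465122$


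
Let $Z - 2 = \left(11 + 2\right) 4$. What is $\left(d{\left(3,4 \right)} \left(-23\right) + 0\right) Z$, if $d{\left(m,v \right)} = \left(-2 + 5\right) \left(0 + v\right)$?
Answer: $-14904$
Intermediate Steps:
$d{\left(m,v \right)} = 3 v$
$Z = 54$ ($Z = 2 + \left(11 + 2\right) 4 = 2 + 13 \cdot 4 = 2 + 52 = 54$)
$\left(d{\left(3,4 \right)} \left(-23\right) + 0\right) Z = \left(3 \cdot 4 \left(-23\right) + 0\right) 54 = \left(12 \left(-23\right) + 0\right) 54 = \left(-276 + 0\right) 54 = \left(-276\right) 54 = -14904$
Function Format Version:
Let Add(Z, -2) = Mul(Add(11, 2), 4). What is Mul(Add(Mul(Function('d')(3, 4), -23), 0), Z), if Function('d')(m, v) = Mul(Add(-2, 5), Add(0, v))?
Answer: -14904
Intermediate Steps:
Function('d')(m, v) = Mul(3, v)
Z = 54 (Z = Add(2, Mul(Add(11, 2), 4)) = Add(2, Mul(13, 4)) = Add(2, 52) = 54)
Mul(Add(Mul(Function('d')(3, 4), -23), 0), Z) = Mul(Add(Mul(Mul(3, 4), -23), 0), 54) = Mul(Add(Mul(12, -23), 0), 54) = Mul(Add(-276, 0), 54) = Mul(-276, 54) = -14904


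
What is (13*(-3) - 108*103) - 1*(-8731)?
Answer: -2432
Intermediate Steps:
(13*(-3) - 108*103) - 1*(-8731) = (-39 - 11124) + 8731 = -11163 + 8731 = -2432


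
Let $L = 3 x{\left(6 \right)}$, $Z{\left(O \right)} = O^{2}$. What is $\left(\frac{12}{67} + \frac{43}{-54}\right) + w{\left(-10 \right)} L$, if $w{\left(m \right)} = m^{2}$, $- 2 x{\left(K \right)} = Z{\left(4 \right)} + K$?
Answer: $- \frac{11941633}{3618} \approx -3300.6$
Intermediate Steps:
$x{\left(K \right)} = -8 - \frac{K}{2}$ ($x{\left(K \right)} = - \frac{4^{2} + K}{2} = - \frac{16 + K}{2} = -8 - \frac{K}{2}$)
$L = -33$ ($L = 3 \left(-8 - 3\right) = 3 \left(-11\right) = -33$)
$\left(\frac{12}{67} + \frac{43}{-54}\right) + w{\left(-10 \right)} L = \left(\frac{12}{67} + \frac{43}{-54}\right) + \left(-10\right)^{2} \left(-33\right) = \left(12 \cdot \frac{1}{67} + 43 \left(- \frac{1}{54}\right)\right) + 100 \left(-33\right) = \left(\frac{12}{67} - \frac{43}{54}\right) - 3300 = - \frac{2233}{3618} - 3300 = - \frac{11941633}{3618}$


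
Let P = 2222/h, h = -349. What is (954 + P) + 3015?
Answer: 1382959/349 ≈ 3962.6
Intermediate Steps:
P = -2222/349 (P = 2222/(-349) = 2222*(-1/349) = -2222/349 ≈ -6.3668)
(954 + P) + 3015 = (954 - 2222/349) + 3015 = 330724/349 + 3015 = 1382959/349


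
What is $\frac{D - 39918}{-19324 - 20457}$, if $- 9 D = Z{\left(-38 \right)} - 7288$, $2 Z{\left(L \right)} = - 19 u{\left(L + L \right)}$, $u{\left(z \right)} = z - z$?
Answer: $\frac{50282}{51147} \approx 0.98309$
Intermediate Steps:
$u{\left(z \right)} = 0$
$Z{\left(L \right)} = 0$ ($Z{\left(L \right)} = \frac{\left(-19\right) 0}{2} = \frac{1}{2} \cdot 0 = 0$)
$D = \frac{7288}{9}$ ($D = - \frac{0 - 7288}{9} = \left(- \frac{1}{9}\right) \left(-7288\right) = \frac{7288}{9} \approx 809.78$)
$\frac{D - 39918}{-19324 - 20457} = \frac{\frac{7288}{9} - 39918}{-19324 - 20457} = - \frac{351974}{9 \left(-39781\right)} = \left(- \frac{351974}{9}\right) \left(- \frac{1}{39781}\right) = \frac{50282}{51147}$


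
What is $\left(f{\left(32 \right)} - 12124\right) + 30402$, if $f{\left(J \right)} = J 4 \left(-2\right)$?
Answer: $18022$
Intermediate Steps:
$f{\left(J \right)} = - 8 J$ ($f{\left(J \right)} = 4 J \left(-2\right) = - 8 J$)
$\left(f{\left(32 \right)} - 12124\right) + 30402 = \left(\left(-8\right) 32 - 12124\right) + 30402 = \left(-256 - 12124\right) + 30402 = -12380 + 30402 = 18022$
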